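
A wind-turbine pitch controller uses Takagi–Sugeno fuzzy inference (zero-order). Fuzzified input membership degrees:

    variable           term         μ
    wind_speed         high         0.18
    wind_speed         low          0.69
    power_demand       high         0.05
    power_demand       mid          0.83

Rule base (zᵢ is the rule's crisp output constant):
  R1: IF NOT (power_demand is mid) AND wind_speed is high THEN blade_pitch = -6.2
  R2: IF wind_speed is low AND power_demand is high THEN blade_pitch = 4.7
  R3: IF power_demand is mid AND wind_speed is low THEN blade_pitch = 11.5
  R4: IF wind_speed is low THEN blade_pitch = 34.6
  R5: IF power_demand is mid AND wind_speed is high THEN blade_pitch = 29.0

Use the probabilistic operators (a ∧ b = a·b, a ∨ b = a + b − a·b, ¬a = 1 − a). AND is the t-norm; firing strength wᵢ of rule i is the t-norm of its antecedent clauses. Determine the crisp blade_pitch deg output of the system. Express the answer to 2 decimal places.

R1 (z=-6.2): ¬mid=1−0.83=0.17, high=0.18; AND[a·b] → w = 0.0306
R2 (z=4.7): low=0.69, high=0.05; AND[a·b] → w = 0.0345
R3 (z=11.5): mid=0.83, low=0.69; AND[a·b] → w = 0.5727
R4 (z=34.6): low=0.69 → w = 0.6900
R5 (z=29.0): mid=0.83, high=0.18; AND[a·b] → w = 0.1494
Weighted average = (0.0306·-6.2 + 0.0345·4.7 + 0.5727·11.5 + 0.6900·34.6 + 0.1494·29.0) / (0.0306 + 0.0345 + 0.5727 + 0.6900 + 0.1494)
  = 34.7651 / 1.4772 = 23.53

23.53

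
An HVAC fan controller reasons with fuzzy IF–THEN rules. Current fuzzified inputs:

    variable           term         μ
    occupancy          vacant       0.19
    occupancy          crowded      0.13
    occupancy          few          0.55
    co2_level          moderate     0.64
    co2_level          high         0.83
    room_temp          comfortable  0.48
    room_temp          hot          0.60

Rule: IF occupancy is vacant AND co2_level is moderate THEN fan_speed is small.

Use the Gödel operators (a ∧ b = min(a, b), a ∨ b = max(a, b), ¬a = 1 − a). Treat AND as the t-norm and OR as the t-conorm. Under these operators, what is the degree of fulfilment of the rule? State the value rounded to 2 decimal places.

0.19

firing strength: vacant=0.19, moderate=0.64; AND[min(a, b)] → w = 0.19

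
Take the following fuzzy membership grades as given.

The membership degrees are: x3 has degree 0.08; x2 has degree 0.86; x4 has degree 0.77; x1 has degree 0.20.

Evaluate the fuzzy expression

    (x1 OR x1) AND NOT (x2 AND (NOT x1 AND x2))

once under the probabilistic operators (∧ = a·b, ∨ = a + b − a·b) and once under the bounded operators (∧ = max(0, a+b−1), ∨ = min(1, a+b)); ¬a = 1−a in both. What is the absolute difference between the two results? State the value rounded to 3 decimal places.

Under probabilistic:
  x1 OR x1 = a + b − a·b on (0.2000, 0.2000) = 0.3600
  NOT x1 = 1 − 0.2000 = 0.8000
  NOT x1 AND x2 = a·b on (0.8000, 0.8600) = 0.6880
  x2 AND (NOT x1 AND x2) = a·b on (0.8600, 0.6880) = 0.5917
  NOT (x2 AND (NOT x1 AND x2)) = 1 − 0.5917 = 0.4083
  (x1 OR x1) AND NOT (x2 AND (NOT x1 AND x2)) = a·b on (0.3600, 0.4083) = 0.1470
  → value = 0.1470
Under bounded:
  x1 OR x1 = min(1, a+b) on (0.20, 0.20) = 0.40
  NOT x1 = 1 − 0.20 = 0.80
  NOT x1 AND x2 = max(0, a+b−1) on (0.80, 0.86) = 0.66
  x2 AND (NOT x1 AND x2) = max(0, a+b−1) on (0.86, 0.66) = 0.52
  NOT (x2 AND (NOT x1 AND x2)) = 1 − 0.52 = 0.48
  (x1 OR x1) AND NOT (x2 AND (NOT x1 AND x2)) = max(0, a+b−1) on (0.40, 0.48) = 0.00
  → value = 0.0000
|0.1470 − 0.0000| = 0.147

0.147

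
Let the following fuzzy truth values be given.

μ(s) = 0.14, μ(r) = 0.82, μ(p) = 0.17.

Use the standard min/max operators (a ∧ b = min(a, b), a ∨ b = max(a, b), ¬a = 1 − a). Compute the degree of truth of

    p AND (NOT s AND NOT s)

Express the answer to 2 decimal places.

NOT s = 1 − 0.14 = 0.86
NOT s = 1 − 0.14 = 0.86
NOT s AND NOT s = min(a, b) on (0.86, 0.86) = 0.86
p AND (NOT s AND NOT s) = min(a, b) on (0.17, 0.86) = 0.17

0.17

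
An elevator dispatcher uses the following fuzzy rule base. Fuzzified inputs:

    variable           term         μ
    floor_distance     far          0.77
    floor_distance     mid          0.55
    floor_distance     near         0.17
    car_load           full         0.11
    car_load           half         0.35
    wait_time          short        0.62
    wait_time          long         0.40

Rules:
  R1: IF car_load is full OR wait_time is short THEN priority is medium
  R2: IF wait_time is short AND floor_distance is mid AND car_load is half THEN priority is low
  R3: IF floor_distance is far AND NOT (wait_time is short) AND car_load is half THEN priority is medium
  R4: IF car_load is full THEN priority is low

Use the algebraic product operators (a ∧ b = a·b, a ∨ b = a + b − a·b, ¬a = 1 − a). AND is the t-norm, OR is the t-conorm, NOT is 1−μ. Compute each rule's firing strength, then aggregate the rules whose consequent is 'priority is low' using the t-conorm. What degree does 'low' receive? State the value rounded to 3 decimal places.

0.216

R1: full=0.11, short=0.62; OR[a + b − a·b] → w = 0.6618
R2: short=0.62, mid=0.55, half=0.35; AND[a·b] → w = 0.1193
R3: far=0.77, ¬short=1−0.62=0.38, half=0.35; AND[a·b] → w = 0.1024
R4: full=0.11 → w = 0.1100
Rules with consequent 'low': {R2, R4} → strengths 0.1193, 0.1100
Aggregate via t-conorm [a + b − a·b]: 0.2162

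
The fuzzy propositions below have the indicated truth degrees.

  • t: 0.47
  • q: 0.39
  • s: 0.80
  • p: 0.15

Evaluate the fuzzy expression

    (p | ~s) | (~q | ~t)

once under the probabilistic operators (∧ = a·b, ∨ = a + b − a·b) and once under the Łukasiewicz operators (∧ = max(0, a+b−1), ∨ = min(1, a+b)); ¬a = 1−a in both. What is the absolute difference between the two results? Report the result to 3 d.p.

0.125

Under probabilistic:
  ~s = 1 − 0.8000 = 0.2000
  p | ~s = a + b − a·b on (0.1500, 0.2000) = 0.3200
  ~q = 1 − 0.3900 = 0.6100
  ~t = 1 − 0.4700 = 0.5300
  ~q | ~t = a + b − a·b on (0.6100, 0.5300) = 0.8167
  (p | ~s) | (~q | ~t) = a + b − a·b on (0.3200, 0.8167) = 0.8754
  → value = 0.8754
Under Łukasiewicz:
  ~s = 1 − 0.80 = 0.20
  p | ~s = min(1, a+b) on (0.15, 0.20) = 0.35
  ~q = 1 − 0.39 = 0.61
  ~t = 1 − 0.47 = 0.53
  ~q | ~t = min(1, a+b) on (0.61, 0.53) = 1.00
  (p | ~s) | (~q | ~t) = min(1, a+b) on (0.35, 1.00) = 1.00
  → value = 1.0000
|0.8754 − 1.0000| = 0.125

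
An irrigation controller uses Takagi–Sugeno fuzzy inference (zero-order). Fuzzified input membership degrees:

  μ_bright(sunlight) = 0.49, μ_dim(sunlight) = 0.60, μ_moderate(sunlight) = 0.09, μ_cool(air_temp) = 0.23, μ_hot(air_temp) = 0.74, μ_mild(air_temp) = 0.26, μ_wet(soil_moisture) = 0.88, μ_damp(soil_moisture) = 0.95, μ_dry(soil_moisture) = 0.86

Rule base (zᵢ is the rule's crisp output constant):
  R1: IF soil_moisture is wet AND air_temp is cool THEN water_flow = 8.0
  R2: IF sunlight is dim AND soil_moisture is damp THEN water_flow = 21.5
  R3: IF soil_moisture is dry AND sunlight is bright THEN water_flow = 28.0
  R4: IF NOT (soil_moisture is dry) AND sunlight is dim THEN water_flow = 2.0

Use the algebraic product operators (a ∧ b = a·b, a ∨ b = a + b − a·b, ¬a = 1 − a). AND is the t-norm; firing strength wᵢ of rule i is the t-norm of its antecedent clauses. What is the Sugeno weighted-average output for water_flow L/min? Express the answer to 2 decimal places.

20.22

R1 (z=8.0): wet=0.88, cool=0.23; AND[a·b] → w = 0.2024
R2 (z=21.5): dim=0.60, damp=0.95; AND[a·b] → w = 0.5700
R3 (z=28.0): dry=0.86, bright=0.49; AND[a·b] → w = 0.4214
R4 (z=2.0): ¬dry=1−0.86=0.14, dim=0.60; AND[a·b] → w = 0.0840
Weighted average = (0.2024·8.0 + 0.5700·21.5 + 0.4214·28.0 + 0.0840·2.0) / (0.2024 + 0.5700 + 0.4214 + 0.0840)
  = 25.8414 / 1.2778 = 20.22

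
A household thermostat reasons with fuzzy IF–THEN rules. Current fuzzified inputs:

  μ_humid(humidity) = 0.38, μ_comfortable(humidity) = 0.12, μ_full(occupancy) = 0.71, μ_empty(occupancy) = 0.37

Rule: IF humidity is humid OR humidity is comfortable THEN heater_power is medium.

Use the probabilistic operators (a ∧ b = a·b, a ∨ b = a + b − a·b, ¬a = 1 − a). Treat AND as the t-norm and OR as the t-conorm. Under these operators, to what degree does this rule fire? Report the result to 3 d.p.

0.454

firing strength: humid=0.38, comfortable=0.12; OR[a + b − a·b] → w = 0.4544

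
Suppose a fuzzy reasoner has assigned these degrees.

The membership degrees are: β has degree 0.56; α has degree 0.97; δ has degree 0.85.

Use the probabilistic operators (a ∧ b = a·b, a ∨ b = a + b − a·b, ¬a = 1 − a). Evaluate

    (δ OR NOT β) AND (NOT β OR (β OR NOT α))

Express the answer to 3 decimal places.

0.697

NOT β = 1 − 0.5600 = 0.4400
δ OR NOT β = a + b − a·b on (0.8500, 0.4400) = 0.9160
NOT β = 1 − 0.5600 = 0.4400
NOT α = 1 − 0.9700 = 0.0300
β OR NOT α = a + b − a·b on (0.5600, 0.0300) = 0.5732
NOT β OR (β OR NOT α) = a + b − a·b on (0.4400, 0.5732) = 0.7610
(δ OR NOT β) AND (NOT β OR (β OR NOT α)) = a·b on (0.9160, 0.7610) = 0.6971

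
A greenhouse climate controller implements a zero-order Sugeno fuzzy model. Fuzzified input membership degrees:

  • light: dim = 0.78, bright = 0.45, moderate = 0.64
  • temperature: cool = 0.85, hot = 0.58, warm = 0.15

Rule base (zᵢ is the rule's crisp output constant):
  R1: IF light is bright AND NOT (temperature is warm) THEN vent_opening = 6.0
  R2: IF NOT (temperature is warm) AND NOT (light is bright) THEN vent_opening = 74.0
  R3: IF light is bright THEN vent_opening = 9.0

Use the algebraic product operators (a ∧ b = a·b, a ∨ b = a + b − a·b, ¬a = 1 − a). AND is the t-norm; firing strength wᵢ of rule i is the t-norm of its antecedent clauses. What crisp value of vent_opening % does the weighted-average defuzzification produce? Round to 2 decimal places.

31.49

R1 (z=6.0): bright=0.45, ¬warm=1−0.15=0.85; AND[a·b] → w = 0.3825
R2 (z=74.0): ¬warm=1−0.15=0.85, ¬bright=1−0.45=0.55; AND[a·b] → w = 0.4675
R3 (z=9.0): bright=0.45 → w = 0.4500
Weighted average = (0.3825·6.0 + 0.4675·74.0 + 0.4500·9.0) / (0.3825 + 0.4675 + 0.4500)
  = 40.9400 / 1.3000 = 31.49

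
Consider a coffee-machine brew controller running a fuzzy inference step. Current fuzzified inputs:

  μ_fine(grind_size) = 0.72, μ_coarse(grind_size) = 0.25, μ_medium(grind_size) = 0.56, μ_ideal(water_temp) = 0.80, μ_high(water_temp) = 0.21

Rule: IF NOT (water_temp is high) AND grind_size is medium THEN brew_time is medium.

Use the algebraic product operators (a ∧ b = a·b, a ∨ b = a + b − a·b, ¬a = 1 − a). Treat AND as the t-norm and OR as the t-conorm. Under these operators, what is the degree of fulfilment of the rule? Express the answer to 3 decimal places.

firing strength: ¬high=1−0.21=0.79, medium=0.56; AND[a·b] → w = 0.4424

0.442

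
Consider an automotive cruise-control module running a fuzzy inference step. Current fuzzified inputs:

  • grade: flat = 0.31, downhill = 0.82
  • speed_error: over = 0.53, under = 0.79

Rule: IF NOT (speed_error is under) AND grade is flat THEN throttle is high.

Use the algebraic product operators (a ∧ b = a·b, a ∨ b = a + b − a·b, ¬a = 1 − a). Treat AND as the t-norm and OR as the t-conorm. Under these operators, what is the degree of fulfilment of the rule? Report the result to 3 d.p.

0.065

firing strength: ¬under=1−0.79=0.21, flat=0.31; AND[a·b] → w = 0.0651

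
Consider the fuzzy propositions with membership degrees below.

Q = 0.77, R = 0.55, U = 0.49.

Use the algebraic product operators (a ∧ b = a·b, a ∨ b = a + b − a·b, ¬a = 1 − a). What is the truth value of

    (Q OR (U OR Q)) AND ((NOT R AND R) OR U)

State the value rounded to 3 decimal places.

0.600

U OR Q = a + b − a·b on (0.4900, 0.7700) = 0.8827
Q OR (U OR Q) = a + b − a·b on (0.7700, 0.8827) = 0.9730
NOT R = 1 − 0.5500 = 0.4500
NOT R AND R = a·b on (0.4500, 0.5500) = 0.2475
(NOT R AND R) OR U = a + b − a·b on (0.2475, 0.4900) = 0.6162
(Q OR (U OR Q)) AND ((NOT R AND R) OR U) = a·b on (0.9730, 0.6162) = 0.5996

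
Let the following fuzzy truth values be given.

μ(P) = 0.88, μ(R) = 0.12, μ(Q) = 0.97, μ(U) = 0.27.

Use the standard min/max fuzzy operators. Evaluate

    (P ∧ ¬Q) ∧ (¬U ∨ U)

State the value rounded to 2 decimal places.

¬Q = 1 − 0.97 = 0.03
P ∧ ¬Q = min(a, b) on (0.88, 0.03) = 0.03
¬U = 1 − 0.27 = 0.73
¬U ∨ U = max(a, b) on (0.73, 0.27) = 0.73
(P ∧ ¬Q) ∧ (¬U ∨ U) = min(a, b) on (0.03, 0.73) = 0.03

0.03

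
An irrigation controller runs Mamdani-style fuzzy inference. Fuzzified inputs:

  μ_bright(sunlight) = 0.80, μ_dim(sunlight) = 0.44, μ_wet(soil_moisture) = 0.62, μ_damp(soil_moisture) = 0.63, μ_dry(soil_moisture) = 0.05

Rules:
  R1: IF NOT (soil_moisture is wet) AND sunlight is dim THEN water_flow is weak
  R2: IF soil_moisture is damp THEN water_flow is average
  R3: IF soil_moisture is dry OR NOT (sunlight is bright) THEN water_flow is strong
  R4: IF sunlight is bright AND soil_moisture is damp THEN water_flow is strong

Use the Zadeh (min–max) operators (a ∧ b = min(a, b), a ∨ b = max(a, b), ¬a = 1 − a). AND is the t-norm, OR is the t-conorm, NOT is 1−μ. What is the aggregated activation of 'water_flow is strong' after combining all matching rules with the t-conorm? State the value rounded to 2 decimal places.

0.63

R1: ¬wet=1−0.62=0.38, dim=0.44; AND[min(a, b)] → w = 0.38
R2: damp=0.63 → w = 0.63
R3: dry=0.05, ¬bright=1−0.80=0.20; OR[max(a, b)] → w = 0.20
R4: bright=0.80, damp=0.63; AND[min(a, b)] → w = 0.63
Rules with consequent 'strong': {R3, R4} → strengths 0.20, 0.63
Aggregate via t-conorm [max(a, b)]: 0.63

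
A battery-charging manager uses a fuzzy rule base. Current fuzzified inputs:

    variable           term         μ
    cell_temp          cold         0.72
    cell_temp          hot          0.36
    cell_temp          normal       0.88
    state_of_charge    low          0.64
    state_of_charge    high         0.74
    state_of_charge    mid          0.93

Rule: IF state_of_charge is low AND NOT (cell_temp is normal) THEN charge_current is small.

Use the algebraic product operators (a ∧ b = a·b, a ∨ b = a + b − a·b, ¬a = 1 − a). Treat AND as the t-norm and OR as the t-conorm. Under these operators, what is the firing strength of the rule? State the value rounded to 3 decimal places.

firing strength: low=0.64, ¬normal=1−0.88=0.12; AND[a·b] → w = 0.0768

0.077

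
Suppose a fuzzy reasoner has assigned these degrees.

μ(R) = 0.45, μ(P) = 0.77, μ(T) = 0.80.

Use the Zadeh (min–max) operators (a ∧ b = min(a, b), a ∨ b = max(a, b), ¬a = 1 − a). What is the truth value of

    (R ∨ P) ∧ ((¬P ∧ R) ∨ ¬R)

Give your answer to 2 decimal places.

R ∨ P = max(a, b) on (0.45, 0.77) = 0.77
¬P = 1 − 0.77 = 0.23
¬P ∧ R = min(a, b) on (0.23, 0.45) = 0.23
¬R = 1 − 0.45 = 0.55
(¬P ∧ R) ∨ ¬R = max(a, b) on (0.23, 0.55) = 0.55
(R ∨ P) ∧ ((¬P ∧ R) ∨ ¬R) = min(a, b) on (0.77, 0.55) = 0.55

0.55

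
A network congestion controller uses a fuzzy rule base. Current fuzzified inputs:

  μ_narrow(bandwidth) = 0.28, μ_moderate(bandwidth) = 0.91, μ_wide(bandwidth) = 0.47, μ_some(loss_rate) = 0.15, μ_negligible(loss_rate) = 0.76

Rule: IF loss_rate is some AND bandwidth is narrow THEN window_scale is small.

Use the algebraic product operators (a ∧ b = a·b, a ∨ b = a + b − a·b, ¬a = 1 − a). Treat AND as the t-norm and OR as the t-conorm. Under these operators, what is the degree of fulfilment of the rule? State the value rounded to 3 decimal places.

0.042

firing strength: some=0.15, narrow=0.28; AND[a·b] → w = 0.0420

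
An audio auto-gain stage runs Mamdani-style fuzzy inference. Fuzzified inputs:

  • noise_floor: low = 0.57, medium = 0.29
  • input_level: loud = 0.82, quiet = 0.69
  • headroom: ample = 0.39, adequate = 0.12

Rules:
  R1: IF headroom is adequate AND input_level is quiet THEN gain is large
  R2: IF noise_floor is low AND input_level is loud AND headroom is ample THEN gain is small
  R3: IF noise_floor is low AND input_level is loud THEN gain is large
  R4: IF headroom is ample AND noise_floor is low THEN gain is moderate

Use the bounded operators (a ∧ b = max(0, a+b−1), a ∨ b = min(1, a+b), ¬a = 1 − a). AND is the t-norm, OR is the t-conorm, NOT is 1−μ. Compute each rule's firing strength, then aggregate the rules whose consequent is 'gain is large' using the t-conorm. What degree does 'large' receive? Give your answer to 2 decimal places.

0.39

R1: adequate=0.12, quiet=0.69; AND[max(0, a+b−1)] → w = 0.00
R2: low=0.57, loud=0.82, ample=0.39; AND[max(0, a+b−1)] → w = 0.00
R3: low=0.57, loud=0.82; AND[max(0, a+b−1)] → w = 0.39
R4: ample=0.39, low=0.57; AND[max(0, a+b−1)] → w = 0.00
Rules with consequent 'large': {R1, R3} → strengths 0.00, 0.39
Aggregate via t-conorm [min(1, a+b)]: 0.39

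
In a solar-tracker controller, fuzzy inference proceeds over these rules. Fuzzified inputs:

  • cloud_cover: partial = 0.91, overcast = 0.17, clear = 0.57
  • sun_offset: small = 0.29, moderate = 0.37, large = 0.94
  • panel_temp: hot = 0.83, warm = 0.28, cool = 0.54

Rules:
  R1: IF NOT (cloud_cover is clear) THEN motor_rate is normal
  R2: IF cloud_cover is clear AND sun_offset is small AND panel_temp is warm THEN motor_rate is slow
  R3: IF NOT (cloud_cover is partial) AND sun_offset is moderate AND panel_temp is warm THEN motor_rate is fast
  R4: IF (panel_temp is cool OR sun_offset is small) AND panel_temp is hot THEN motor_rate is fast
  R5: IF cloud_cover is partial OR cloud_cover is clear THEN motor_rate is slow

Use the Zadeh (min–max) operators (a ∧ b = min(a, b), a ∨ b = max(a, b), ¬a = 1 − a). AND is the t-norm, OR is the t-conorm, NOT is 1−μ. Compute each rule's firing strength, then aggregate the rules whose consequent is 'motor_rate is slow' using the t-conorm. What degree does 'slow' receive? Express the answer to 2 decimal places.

0.91

R1: ¬clear=1−0.57=0.43 → w = 0.43
R2: clear=0.57, small=0.29, warm=0.28; AND[min(a, b)] → w = 0.28
R3: ¬partial=1−0.91=0.09, moderate=0.37, warm=0.28; AND[min(a, b)] → w = 0.09
R4: (cool=0.54 OR small=0.29) = 0.54; AND[min(a, b)] with hot=0.83 → w = 0.54
R5: partial=0.91, clear=0.57; OR[max(a, b)] → w = 0.91
Rules with consequent 'slow': {R2, R5} → strengths 0.28, 0.91
Aggregate via t-conorm [max(a, b)]: 0.91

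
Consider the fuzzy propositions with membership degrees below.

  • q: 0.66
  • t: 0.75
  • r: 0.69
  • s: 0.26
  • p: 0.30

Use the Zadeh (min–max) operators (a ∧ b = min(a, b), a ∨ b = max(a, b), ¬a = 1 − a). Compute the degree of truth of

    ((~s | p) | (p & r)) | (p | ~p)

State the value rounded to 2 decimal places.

0.74

~s = 1 − 0.26 = 0.74
~s | p = max(a, b) on (0.74, 0.30) = 0.74
p & r = min(a, b) on (0.30, 0.69) = 0.30
(~s | p) | (p & r) = max(a, b) on (0.74, 0.30) = 0.74
~p = 1 − 0.30 = 0.70
p | ~p = max(a, b) on (0.30, 0.70) = 0.70
((~s | p) | (p & r)) | (p | ~p) = max(a, b) on (0.74, 0.70) = 0.74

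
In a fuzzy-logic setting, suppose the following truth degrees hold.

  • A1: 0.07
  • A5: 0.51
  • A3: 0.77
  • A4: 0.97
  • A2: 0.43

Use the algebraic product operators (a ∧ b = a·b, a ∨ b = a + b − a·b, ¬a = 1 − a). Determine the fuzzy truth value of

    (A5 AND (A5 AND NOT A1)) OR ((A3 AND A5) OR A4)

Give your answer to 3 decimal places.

NOT A1 = 1 − 0.0700 = 0.9300
A5 AND NOT A1 = a·b on (0.5100, 0.9300) = 0.4743
A5 AND (A5 AND NOT A1) = a·b on (0.5100, 0.4743) = 0.2419
A3 AND A5 = a·b on (0.7700, 0.5100) = 0.3927
(A3 AND A5) OR A4 = a + b − a·b on (0.3927, 0.9700) = 0.9818
(A5 AND (A5 AND NOT A1)) OR ((A3 AND A5) OR A4) = a + b − a·b on (0.2419, 0.9818) = 0.9862

0.986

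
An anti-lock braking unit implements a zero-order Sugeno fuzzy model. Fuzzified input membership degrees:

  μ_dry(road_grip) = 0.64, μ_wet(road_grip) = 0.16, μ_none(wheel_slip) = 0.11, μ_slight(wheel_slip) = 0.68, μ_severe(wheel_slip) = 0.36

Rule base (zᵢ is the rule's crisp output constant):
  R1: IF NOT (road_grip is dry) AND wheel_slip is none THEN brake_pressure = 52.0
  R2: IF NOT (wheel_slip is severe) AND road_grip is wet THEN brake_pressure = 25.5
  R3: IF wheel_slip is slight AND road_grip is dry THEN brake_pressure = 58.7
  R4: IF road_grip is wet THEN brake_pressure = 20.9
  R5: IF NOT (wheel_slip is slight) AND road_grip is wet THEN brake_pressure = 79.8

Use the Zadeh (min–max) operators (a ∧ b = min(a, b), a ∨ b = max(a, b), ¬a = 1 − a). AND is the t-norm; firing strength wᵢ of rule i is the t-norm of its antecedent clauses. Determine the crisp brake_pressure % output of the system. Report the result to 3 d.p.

R1 (z=52.0): ¬dry=1−0.64=0.36, none=0.11; AND[min(a, b)] → w = 0.11
R2 (z=25.5): ¬severe=1−0.36=0.64, wet=0.16; AND[min(a, b)] → w = 0.16
R3 (z=58.7): slight=0.68, dry=0.64; AND[min(a, b)] → w = 0.64
R4 (z=20.9): wet=0.16 → w = 0.16
R5 (z=79.8): ¬slight=1−0.68=0.32, wet=0.16; AND[min(a, b)] → w = 0.16
Weighted average = (0.11·52.0 + 0.16·25.5 + 0.64·58.7 + 0.16·20.9 + 0.16·79.8) / (0.11 + 0.16 + 0.64 + 0.16 + 0.16)
  = 63.4800 / 1.2300 = 51.610

51.610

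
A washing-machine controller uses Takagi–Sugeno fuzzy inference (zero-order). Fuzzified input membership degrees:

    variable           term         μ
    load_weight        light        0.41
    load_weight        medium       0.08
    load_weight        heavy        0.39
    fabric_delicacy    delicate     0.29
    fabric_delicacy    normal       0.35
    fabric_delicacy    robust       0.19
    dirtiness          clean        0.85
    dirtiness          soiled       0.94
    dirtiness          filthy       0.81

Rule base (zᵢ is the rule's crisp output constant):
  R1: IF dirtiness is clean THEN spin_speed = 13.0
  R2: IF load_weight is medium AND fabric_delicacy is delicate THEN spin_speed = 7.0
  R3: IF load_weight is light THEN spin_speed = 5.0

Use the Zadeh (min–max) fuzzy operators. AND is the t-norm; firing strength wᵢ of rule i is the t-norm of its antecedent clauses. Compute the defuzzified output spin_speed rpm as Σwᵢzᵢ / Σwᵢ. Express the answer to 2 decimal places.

10.19

R1 (z=13.0): clean=0.85 → w = 0.85
R2 (z=7.0): medium=0.08, delicate=0.29; AND[min(a, b)] → w = 0.08
R3 (z=5.0): light=0.41 → w = 0.41
Weighted average = (0.85·13.0 + 0.08·7.0 + 0.41·5.0) / (0.85 + 0.08 + 0.41)
  = 13.6600 / 1.3400 = 10.19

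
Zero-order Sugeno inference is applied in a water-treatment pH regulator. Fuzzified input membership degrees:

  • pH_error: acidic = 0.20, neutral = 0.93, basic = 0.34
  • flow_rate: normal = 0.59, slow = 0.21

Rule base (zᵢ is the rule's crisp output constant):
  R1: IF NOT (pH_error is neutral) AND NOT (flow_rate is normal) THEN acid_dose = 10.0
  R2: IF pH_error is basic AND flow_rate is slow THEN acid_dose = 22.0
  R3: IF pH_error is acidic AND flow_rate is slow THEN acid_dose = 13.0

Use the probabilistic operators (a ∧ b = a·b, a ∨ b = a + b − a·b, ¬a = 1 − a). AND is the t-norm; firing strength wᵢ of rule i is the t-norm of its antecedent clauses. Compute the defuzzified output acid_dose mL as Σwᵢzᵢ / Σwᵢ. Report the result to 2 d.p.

R1 (z=10.0): ¬neutral=1−0.93=0.07, ¬normal=1−0.59=0.41; AND[a·b] → w = 0.0287
R2 (z=22.0): basic=0.34, slow=0.21; AND[a·b] → w = 0.0714
R3 (z=13.0): acidic=0.20, slow=0.21; AND[a·b] → w = 0.0420
Weighted average = (0.0287·10.0 + 0.0714·22.0 + 0.0420·13.0) / (0.0287 + 0.0714 + 0.0420)
  = 2.4038 / 0.1421 = 16.92

16.92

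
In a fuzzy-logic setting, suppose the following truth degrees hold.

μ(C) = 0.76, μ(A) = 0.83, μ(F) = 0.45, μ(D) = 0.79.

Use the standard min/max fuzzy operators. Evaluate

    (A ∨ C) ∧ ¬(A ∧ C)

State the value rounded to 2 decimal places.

A ∨ C = max(a, b) on (0.83, 0.76) = 0.83
A ∧ C = min(a, b) on (0.83, 0.76) = 0.76
¬(A ∧ C) = 1 − 0.76 = 0.24
(A ∨ C) ∧ ¬(A ∧ C) = min(a, b) on (0.83, 0.24) = 0.24

0.24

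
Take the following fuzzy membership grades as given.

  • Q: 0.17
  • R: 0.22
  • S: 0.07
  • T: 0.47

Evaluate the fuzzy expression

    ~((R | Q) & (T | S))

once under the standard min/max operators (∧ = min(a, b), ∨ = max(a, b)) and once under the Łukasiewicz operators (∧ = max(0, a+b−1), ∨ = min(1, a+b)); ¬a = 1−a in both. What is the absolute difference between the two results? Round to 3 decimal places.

0.220

Under standard min/max:
  R | Q = max(a, b) on (0.22, 0.17) = 0.22
  T | S = max(a, b) on (0.47, 0.07) = 0.47
  (R | Q) & (T | S) = min(a, b) on (0.22, 0.47) = 0.22
  ~((R | Q) & (T | S)) = 1 − 0.22 = 0.78
  → value = 0.7800
Under Łukasiewicz:
  R | Q = min(1, a+b) on (0.22, 0.17) = 0.39
  T | S = min(1, a+b) on (0.47, 0.07) = 0.54
  (R | Q) & (T | S) = max(0, a+b−1) on (0.39, 0.54) = 0.00
  ~((R | Q) & (T | S)) = 1 − 0.00 = 1.00
  → value = 1.0000
|0.7800 − 1.0000| = 0.220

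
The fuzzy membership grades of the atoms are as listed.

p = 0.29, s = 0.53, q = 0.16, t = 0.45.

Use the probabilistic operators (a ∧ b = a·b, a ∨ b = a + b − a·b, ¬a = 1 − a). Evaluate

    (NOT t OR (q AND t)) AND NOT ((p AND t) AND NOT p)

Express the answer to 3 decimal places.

0.528

NOT t = 1 − 0.4500 = 0.5500
q AND t = a·b on (0.1600, 0.4500) = 0.0720
NOT t OR (q AND t) = a + b − a·b on (0.5500, 0.0720) = 0.5824
p AND t = a·b on (0.2900, 0.4500) = 0.1305
NOT p = 1 − 0.2900 = 0.7100
(p AND t) AND NOT p = a·b on (0.1305, 0.7100) = 0.0927
NOT ((p AND t) AND NOT p) = 1 − 0.0927 = 0.9073
(NOT t OR (q AND t)) AND NOT ((p AND t) AND NOT p) = a·b on (0.5824, 0.9073) = 0.5284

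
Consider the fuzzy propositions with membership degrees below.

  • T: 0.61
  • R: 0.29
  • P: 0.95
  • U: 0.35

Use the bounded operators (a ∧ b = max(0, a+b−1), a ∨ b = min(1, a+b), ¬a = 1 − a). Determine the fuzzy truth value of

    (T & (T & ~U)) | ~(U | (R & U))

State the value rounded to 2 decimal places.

0.65

~U = 1 − 0.35 = 0.65
T & ~U = max(0, a+b−1) on (0.61, 0.65) = 0.26
T & (T & ~U) = max(0, a+b−1) on (0.61, 0.26) = 0.00
R & U = max(0, a+b−1) on (0.29, 0.35) = 0.00
U | (R & U) = min(1, a+b) on (0.35, 0.00) = 0.35
~(U | (R & U)) = 1 − 0.35 = 0.65
(T & (T & ~U)) | ~(U | (R & U)) = min(1, a+b) on (0.00, 0.65) = 0.65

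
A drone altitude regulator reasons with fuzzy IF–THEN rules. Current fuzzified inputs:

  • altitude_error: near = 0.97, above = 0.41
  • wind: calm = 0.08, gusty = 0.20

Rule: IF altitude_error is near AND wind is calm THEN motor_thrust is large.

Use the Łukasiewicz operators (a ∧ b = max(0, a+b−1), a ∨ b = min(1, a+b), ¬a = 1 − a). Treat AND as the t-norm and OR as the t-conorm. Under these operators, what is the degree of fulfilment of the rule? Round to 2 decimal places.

0.05

firing strength: near=0.97, calm=0.08; AND[max(0, a+b−1)] → w = 0.05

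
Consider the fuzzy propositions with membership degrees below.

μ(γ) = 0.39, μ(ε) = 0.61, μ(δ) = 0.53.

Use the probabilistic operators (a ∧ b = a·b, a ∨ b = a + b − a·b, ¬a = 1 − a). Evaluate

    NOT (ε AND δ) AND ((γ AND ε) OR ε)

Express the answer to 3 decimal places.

0.476

ε AND δ = a·b on (0.6100, 0.5300) = 0.3233
NOT (ε AND δ) = 1 − 0.3233 = 0.6767
γ AND ε = a·b on (0.3900, 0.6100) = 0.2379
(γ AND ε) OR ε = a + b − a·b on (0.2379, 0.6100) = 0.7028
NOT (ε AND δ) AND ((γ AND ε) OR ε) = a·b on (0.6767, 0.7028) = 0.4756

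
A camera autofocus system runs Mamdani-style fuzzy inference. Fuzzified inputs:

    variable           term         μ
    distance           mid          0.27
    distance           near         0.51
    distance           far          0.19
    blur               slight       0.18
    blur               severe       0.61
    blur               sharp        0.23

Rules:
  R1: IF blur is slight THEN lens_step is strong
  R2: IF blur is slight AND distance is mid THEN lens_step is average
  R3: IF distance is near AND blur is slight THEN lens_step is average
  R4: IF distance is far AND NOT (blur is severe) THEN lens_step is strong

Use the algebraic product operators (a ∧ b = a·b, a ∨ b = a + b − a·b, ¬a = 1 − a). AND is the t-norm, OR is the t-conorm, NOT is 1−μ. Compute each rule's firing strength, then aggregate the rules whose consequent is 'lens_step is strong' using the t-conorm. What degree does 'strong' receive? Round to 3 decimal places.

R1: slight=0.18 → w = 0.1800
R2: slight=0.18, mid=0.27; AND[a·b] → w = 0.0486
R3: near=0.51, slight=0.18; AND[a·b] → w = 0.0918
R4: far=0.19, ¬severe=1−0.61=0.39; AND[a·b] → w = 0.0741
Rules with consequent 'strong': {R1, R4} → strengths 0.1800, 0.0741
Aggregate via t-conorm [a + b − a·b]: 0.2408

0.241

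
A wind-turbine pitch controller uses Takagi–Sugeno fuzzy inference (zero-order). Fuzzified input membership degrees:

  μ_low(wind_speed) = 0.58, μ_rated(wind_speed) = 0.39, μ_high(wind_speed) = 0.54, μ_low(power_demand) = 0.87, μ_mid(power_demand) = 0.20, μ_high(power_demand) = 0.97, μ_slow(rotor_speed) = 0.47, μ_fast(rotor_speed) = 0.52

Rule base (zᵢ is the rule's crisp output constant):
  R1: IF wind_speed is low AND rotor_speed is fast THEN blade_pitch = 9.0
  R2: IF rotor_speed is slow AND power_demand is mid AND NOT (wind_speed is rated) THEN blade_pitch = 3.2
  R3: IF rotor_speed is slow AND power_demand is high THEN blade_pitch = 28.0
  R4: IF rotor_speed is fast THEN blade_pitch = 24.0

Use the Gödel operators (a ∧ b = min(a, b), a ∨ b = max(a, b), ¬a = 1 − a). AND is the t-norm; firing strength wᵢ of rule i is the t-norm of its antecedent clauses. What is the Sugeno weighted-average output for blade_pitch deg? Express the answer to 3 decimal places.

R1 (z=9.0): low=0.58, fast=0.52; AND[min(a, b)] → w = 0.52
R2 (z=3.2): slow=0.47, mid=0.20, ¬rated=1−0.39=0.61; AND[min(a, b)] → w = 0.20
R3 (z=28.0): slow=0.47, high=0.97; AND[min(a, b)] → w = 0.47
R4 (z=24.0): fast=0.52 → w = 0.52
Weighted average = (0.52·9.0 + 0.20·3.2 + 0.47·28.0 + 0.52·24.0) / (0.52 + 0.20 + 0.47 + 0.52)
  = 30.9600 / 1.7100 = 18.105

18.105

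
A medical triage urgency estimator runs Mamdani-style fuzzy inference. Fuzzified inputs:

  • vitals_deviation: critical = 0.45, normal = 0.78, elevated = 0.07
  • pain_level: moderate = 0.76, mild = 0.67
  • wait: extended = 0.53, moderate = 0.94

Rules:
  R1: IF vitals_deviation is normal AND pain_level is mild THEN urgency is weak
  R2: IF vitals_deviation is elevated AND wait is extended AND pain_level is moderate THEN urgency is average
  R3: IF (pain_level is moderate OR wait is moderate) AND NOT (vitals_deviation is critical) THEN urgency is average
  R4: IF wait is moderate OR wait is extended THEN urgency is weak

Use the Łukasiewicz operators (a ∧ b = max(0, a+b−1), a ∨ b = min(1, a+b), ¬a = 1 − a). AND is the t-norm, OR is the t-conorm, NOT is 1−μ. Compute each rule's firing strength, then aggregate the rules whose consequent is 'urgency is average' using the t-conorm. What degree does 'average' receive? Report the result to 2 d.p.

R1: normal=0.78, mild=0.67; AND[max(0, a+b−1)] → w = 0.45
R2: elevated=0.07, extended=0.53, moderate=0.76; AND[max(0, a+b−1)] → w = 0.00
R3: (moderate=0.76 OR moderate=0.94) = 1.00; AND[max(0, a+b−1)] with ¬critical=1−0.45=0.55 → w = 0.55
R4: moderate=0.94, extended=0.53; OR[min(1, a+b)] → w = 1.00
Rules with consequent 'average': {R2, R3} → strengths 0.00, 0.55
Aggregate via t-conorm [min(1, a+b)]: 0.55

0.55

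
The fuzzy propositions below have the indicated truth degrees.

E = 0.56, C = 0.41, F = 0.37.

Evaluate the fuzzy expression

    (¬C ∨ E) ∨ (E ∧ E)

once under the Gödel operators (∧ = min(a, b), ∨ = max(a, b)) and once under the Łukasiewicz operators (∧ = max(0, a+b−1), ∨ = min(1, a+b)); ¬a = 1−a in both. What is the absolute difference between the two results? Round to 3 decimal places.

Under Gödel:
  ¬C = 1 − 0.41 = 0.59
  ¬C ∨ E = max(a, b) on (0.59, 0.56) = 0.59
  E ∧ E = min(a, b) on (0.56, 0.56) = 0.56
  (¬C ∨ E) ∨ (E ∧ E) = max(a, b) on (0.59, 0.56) = 0.59
  → value = 0.5900
Under Łukasiewicz:
  ¬C = 1 − 0.41 = 0.59
  ¬C ∨ E = min(1, a+b) on (0.59, 0.56) = 1.00
  E ∧ E = max(0, a+b−1) on (0.56, 0.56) = 0.12
  (¬C ∨ E) ∨ (E ∧ E) = min(1, a+b) on (1.00, 0.12) = 1.00
  → value = 1.0000
|0.5900 − 1.0000| = 0.410

0.410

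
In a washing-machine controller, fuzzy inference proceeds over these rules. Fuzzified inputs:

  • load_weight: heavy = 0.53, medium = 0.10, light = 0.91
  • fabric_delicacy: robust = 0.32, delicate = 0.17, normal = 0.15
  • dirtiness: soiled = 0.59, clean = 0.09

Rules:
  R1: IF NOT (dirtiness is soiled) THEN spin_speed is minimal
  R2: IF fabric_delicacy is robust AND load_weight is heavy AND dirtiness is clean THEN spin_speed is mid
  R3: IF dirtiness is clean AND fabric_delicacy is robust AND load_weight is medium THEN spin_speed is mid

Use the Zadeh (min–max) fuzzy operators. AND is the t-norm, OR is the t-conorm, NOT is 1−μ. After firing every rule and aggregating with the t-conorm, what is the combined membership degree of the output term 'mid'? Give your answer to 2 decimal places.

0.09

R1: ¬soiled=1−0.59=0.41 → w = 0.41
R2: robust=0.32, heavy=0.53, clean=0.09; AND[min(a, b)] → w = 0.09
R3: clean=0.09, robust=0.32, medium=0.10; AND[min(a, b)] → w = 0.09
Rules with consequent 'mid': {R2, R3} → strengths 0.09, 0.09
Aggregate via t-conorm [max(a, b)]: 0.09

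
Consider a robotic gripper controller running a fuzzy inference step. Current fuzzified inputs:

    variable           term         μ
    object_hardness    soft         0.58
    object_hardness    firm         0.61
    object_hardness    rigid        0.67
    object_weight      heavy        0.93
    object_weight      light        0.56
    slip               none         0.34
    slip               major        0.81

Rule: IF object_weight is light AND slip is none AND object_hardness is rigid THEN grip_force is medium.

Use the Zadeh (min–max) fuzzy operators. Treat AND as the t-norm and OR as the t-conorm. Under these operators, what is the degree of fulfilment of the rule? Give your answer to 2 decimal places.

firing strength: light=0.56, none=0.34, rigid=0.67; AND[min(a, b)] → w = 0.34

0.34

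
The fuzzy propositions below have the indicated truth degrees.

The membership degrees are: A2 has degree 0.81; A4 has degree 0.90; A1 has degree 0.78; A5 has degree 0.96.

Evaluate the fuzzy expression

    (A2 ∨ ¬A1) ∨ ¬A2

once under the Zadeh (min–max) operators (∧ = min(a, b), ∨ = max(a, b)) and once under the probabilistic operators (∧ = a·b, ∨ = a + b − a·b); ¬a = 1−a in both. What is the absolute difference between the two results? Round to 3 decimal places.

0.070

Under Zadeh (min–max):
  ¬A1 = 1 − 0.78 = 0.22
  A2 ∨ ¬A1 = max(a, b) on (0.81, 0.22) = 0.81
  ¬A2 = 1 − 0.81 = 0.19
  (A2 ∨ ¬A1) ∨ ¬A2 = max(a, b) on (0.81, 0.19) = 0.81
  → value = 0.8100
Under probabilistic:
  ¬A1 = 1 − 0.7800 = 0.2200
  A2 ∨ ¬A1 = a + b − a·b on (0.8100, 0.2200) = 0.8518
  ¬A2 = 1 − 0.8100 = 0.1900
  (A2 ∨ ¬A1) ∨ ¬A2 = a + b − a·b on (0.8518, 0.1900) = 0.8800
  → value = 0.8800
|0.8100 − 0.8800| = 0.070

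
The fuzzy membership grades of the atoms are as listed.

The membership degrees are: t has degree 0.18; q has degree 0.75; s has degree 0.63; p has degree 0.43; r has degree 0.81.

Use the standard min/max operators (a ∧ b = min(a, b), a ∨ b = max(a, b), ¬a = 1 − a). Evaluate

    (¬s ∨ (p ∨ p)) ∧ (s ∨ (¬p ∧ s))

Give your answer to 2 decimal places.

0.43

¬s = 1 − 0.63 = 0.37
p ∨ p = max(a, b) on (0.43, 0.43) = 0.43
¬s ∨ (p ∨ p) = max(a, b) on (0.37, 0.43) = 0.43
¬p = 1 − 0.43 = 0.57
¬p ∧ s = min(a, b) on (0.57, 0.63) = 0.57
s ∨ (¬p ∧ s) = max(a, b) on (0.63, 0.57) = 0.63
(¬s ∨ (p ∨ p)) ∧ (s ∨ (¬p ∧ s)) = min(a, b) on (0.43, 0.63) = 0.43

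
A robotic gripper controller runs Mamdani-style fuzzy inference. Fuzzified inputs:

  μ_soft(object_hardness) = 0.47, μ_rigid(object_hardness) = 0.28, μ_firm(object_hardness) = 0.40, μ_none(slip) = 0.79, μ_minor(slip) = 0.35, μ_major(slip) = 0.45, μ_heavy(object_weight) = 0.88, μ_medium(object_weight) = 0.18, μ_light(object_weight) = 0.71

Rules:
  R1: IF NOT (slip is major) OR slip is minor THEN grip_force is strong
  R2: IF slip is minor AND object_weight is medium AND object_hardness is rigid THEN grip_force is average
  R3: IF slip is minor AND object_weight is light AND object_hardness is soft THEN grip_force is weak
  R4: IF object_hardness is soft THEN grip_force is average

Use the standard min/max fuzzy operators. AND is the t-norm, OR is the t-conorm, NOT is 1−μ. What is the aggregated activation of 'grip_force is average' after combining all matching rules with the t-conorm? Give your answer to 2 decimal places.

R1: ¬major=1−0.45=0.55, minor=0.35; OR[max(a, b)] → w = 0.55
R2: minor=0.35, medium=0.18, rigid=0.28; AND[min(a, b)] → w = 0.18
R3: minor=0.35, light=0.71, soft=0.47; AND[min(a, b)] → w = 0.35
R4: soft=0.47 → w = 0.47
Rules with consequent 'average': {R2, R4} → strengths 0.18, 0.47
Aggregate via t-conorm [max(a, b)]: 0.47

0.47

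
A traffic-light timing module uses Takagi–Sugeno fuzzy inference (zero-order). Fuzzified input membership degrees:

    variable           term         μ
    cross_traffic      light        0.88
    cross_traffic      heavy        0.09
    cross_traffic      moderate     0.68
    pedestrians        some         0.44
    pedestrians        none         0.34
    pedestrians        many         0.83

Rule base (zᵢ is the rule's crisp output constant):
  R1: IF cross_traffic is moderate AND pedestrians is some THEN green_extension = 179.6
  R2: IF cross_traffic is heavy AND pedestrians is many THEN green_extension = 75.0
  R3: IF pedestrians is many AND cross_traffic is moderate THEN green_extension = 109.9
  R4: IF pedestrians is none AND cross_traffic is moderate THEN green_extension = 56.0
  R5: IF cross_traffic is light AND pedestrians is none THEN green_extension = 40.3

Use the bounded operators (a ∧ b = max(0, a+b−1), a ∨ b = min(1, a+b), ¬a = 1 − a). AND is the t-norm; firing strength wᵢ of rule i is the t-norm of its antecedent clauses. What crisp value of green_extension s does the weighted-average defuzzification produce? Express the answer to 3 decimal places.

100.675

R1 (z=179.6): moderate=0.68, some=0.44; AND[max(0, a+b−1)] → w = 0.12
R2 (z=75.0): heavy=0.09, many=0.83; AND[max(0, a+b−1)] → w = 0.00
R3 (z=109.9): many=0.83, moderate=0.68; AND[max(0, a+b−1)] → w = 0.51
R4 (z=56.0): none=0.34, moderate=0.68; AND[max(0, a+b−1)] → w = 0.02
R5 (z=40.3): light=0.88, none=0.34; AND[max(0, a+b−1)] → w = 0.22
Weighted average = (0.12·179.6 + 0.00·75.0 + 0.51·109.9 + 0.02·56.0 + 0.22·40.3) / (0.12 + 0.00 + 0.51 + 0.02 + 0.22)
  = 87.5870 / 0.8700 = 100.675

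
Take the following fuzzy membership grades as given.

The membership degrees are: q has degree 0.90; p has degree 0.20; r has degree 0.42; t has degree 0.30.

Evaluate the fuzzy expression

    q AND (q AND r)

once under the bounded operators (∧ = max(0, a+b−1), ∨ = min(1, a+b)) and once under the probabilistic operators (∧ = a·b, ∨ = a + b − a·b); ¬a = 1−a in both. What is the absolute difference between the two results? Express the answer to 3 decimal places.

Under bounded:
  q AND r = max(0, a+b−1) on (0.90, 0.42) = 0.32
  q AND (q AND r) = max(0, a+b−1) on (0.90, 0.32) = 0.22
  → value = 0.2200
Under probabilistic:
  q AND r = a·b on (0.9000, 0.4200) = 0.3780
  q AND (q AND r) = a·b on (0.9000, 0.3780) = 0.3402
  → value = 0.3402
|0.2200 − 0.3402| = 0.120

0.120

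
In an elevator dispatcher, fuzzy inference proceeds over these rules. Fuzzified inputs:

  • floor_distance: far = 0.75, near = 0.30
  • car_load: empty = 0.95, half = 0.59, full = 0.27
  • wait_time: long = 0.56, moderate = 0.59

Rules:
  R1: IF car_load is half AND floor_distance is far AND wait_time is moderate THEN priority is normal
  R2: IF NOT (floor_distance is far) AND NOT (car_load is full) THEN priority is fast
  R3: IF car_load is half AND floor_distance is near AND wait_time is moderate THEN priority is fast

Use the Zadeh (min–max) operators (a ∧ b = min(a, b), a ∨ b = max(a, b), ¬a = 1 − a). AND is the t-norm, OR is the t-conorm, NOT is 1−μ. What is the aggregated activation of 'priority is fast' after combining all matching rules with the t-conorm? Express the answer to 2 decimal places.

0.30

R1: half=0.59, far=0.75, moderate=0.59; AND[min(a, b)] → w = 0.59
R2: ¬far=1−0.75=0.25, ¬full=1−0.27=0.73; AND[min(a, b)] → w = 0.25
R3: half=0.59, near=0.30, moderate=0.59; AND[min(a, b)] → w = 0.30
Rules with consequent 'fast': {R2, R3} → strengths 0.25, 0.30
Aggregate via t-conorm [max(a, b)]: 0.30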